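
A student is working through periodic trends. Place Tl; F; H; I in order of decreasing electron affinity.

F > I > H > Tl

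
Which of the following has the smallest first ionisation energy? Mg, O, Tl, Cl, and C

C is in period 2, group 14; O is in period 2, group 16; Mg is in period 3, group 2; Cl is in period 3, group 17; Tl is in period 6, group 13.
Removing the outermost electron gets harder across a period and easier down a group.
These span different periods and groups, so the two trends combine.
Mg > Tl: period and group pull opposite ways; the down-group shift dominates (738 vs 589 kJ/mol).
C > Mg: relative to Mg, both the across-period and down-group shifts push C's first ionization energy up.
Cl > C: the two effects oppose for this pair; the across-period effect wins (1251 vs 1086 kJ/mol).
O > Cl: the two effects oppose for this pair; the down-group effect wins (1314 vs 1251 kJ/mol).
For reference (kJ/mol): C 1086, O 1314, Mg 738, Cl 1251, Tl 589.
The smallest first ionisation energy among these belongs to Tl.

Tl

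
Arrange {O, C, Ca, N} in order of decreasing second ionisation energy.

IE_2 is the cost of taking one more electron from the +1 cation: O⁺ still has 5 valence electrons; C⁺ still has 3 valence electrons; Ca⁺ still has 1 valence electron; N⁺ still has 4 valence electrons.
All are still removing valence electrons, so compare the +1 ions as you would atoms: IE_2 generally rises across a period (higher Z_eff) and falls down a group (larger shell), subject to the usual subshell exceptions.
Valence configurations: O⁺ [He]2s²2p³, C⁺ [He]2s²2p¹, Ca⁺ [Ar]4s¹, N⁺ [He]2s²2p².
Approximate IE_2 values (kJ/mol): O 3388, C 2353, Ca 1145, N 2856.
So the second ionization energies run Ca < C < N < O.

O > N > C > Ca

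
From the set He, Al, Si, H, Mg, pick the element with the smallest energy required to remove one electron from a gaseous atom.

Al

First ionization energy rises across a period (greater Z_eff holds electrons more tightly) and falls down a group (valence electrons are farther from the nucleus).
Here both period and group differ, so the two effects have to be weighed against each other.
Mg > Al: this pair runs against the simple trend — see the exception note.
Si > Mg: both are in period 3; the period trend gives Si the larger value.
H > Si: period and group pull opposite ways; the down-group shift dominates (1312 vs 786 kJ/mol).
He > H: He lies to the right of H in period 1, so the across-period effect alone puts He higher.
Note the exception: Mg has a higher first ionization energy than Al, contrary to the simple trend — Al's single 3p electron is easier to remove than one from Mg's filled 3s².
Tabulated first ionization energy (kJ/mol): H 1312, He 2372, Mg 738, Al 578, Si 786.
The smallest energy required to remove one electron from a gaseous atom among these belongs to Al.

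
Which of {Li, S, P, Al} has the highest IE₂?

Li

IE_2 is the cost of taking one more electron from the +1 cation: Li⁺ is the bare [He] core; S⁺ still has 5 valence electrons; P⁺ still has 4 valence electrons; Al⁺ still has 2 valence electrons.
Pulling an electron out of a noble-gas core costs far more than removing a remaining valence electron, so Li sits at the high end of IE_2.
Valence configurations: S⁺ [Ne]3s²3p³, P⁺ [Ne]3s²3p², Al⁺ [Ne]3s².
Approximate IE_2 values (kJ/mol): Li 7298, S 2252, P 1907, Al 1817.
Overall IE_2 order: Al < P < S < Li.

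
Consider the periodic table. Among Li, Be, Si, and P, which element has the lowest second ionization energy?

Si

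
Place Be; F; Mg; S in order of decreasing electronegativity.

Electronegativity increases across a period and decreases down a group, tracking effective nuclear charge and atomic size.
Neither a single period nor a single group — weigh both effects.
Be > Mg: they share group 2; the group trend gives Be the larger value.
S > Be: the two effects oppose for this pair; the across-period effect wins (2.58 vs 1.57).
F > S: relative to S, both the across-period and down-group shifts push F's electronegativity up.
For reference (Pauling): Be 1.57, F 3.98, Mg 1.31, S 2.58.
So from highest to lowest: F > S > Be > Mg.

F > S > Be > Mg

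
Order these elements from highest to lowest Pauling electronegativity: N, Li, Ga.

Li is in period 2, group 1; N is in period 2, group 15; Ga is in period 4, group 13.
EN rises left→right (higher Z_eff, smaller atoms) and falls top→bottom (larger, more shielded atoms).
Neither a single period nor a single group — weigh both effects.
Ga > Li: period and group pull opposite ways; the across-period shift dominates (1.81 vs 0.98).
N > Ga: relative to Ga, both the across-period and down-group shifts push N's electronegativity up.
For reference (Pauling): Li 0.98, N 3.04, Ga 1.81.
So from highest to lowest: N > Ga > Li.

N > Ga > Li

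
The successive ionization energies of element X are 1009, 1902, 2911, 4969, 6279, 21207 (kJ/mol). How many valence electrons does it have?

Look for the largest jump between consecutive ionization energies: IE6/IE5 ≈ 3.4, far larger than any earlier ratio.
That jump marks the point where a core electron is being removed. So the atom has 5 valence electrons.

5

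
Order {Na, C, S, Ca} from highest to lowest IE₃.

Na > Ca > C > S

IE_3 is the cost of taking one more electron from the +2 cation: Na²⁺ is already 1 electron into the core; C²⁺ still has 2 valence electrons; S²⁺ still has 4 valence electrons; Ca²⁺ is the bare [Ar] core.
Core electrons are held far more tightly than valence electrons, so Ca and Na top the IE_3 order.
Valence configurations: C²⁺ [He]2s², S²⁺ [Ne]3s²3p².
The numbers (kJ/mol): Na 6910, C 4620, S 3357, Ca 4912.
So the third ionization energies run S < C < Ca < Na.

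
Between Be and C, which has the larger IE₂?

C

The second ionization energy removes an electron from the +1 ion. For each element: Be⁺ still has 1 valence electron; C⁺ still has 3 valence electrons.
All are still removing valence electrons, so compare the +1 ions as you would atoms: IE_2 generally rises across a period (higher Z_eff) and falls down a group (larger shell), subject to the usual subshell exceptions.
Valence configurations: Be⁺ [He]2s¹, C⁺ [He]2s²2p¹.
The numbers (kJ/mol): Be 1757, C 2353.
Hence IE_2: Be < C.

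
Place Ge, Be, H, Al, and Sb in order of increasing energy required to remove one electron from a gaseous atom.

Al < Ge < Sb < Be < H

First ionization energy rises across a period (greater Z_eff holds electrons more tightly) and falls down a group (valence electrons are farther from the nucleus).
A diagonal step moves right (one effect) and down (the opposite effect) at once.
Ge > Al: the two effects oppose for this pair; the across-period effect wins (762 vs 578 kJ/mol).
Sb > Ge: the two effects oppose for this pair; the across-period effect wins (831 vs 762 kJ/mol).
Be > Sb: period and group pull opposite ways; the down-group shift dominates (900 vs 831 kJ/mol).
H > Be: period and group pull opposite ways; the down-group shift dominates (1312 vs 900 kJ/mol).
Tabulated first ionization energy (kJ/mol): H 1312, Be 900, Al 578, Ge 762, Sb 831.
So from lowest to highest: Al < Ge < Sb < Be < H.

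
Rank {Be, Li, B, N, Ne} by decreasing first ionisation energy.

Li is in period 2, group 1; Be is in period 2, group 2; B is in period 2, group 13; N is in period 2, group 15; Ne is in period 2, group 18.
Removing the outermost electron gets harder across a period and easier down a group.
All lie in period 2; the across-period trend (first ionization energy increases left to right) applies, with the exception below.
Note the exception: Be has a higher first ionization energy than B, contrary to the simple trend — removing B's lone 2p electron is easier than breaking Be's filled 2s².
Tabulated first ionization energy (kJ/mol): Li 520, Be 900, B 801, N 1402, Ne 2081.
So from highest to lowest: Ne > N > Be > B > Li.

Ne > N > Be > B > Li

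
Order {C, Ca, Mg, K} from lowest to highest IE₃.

K < C < Ca < Mg

IE_3 is the cost of taking one more electron from the +2 cation: C²⁺ still has 2 valence electrons; Ca²⁺ is the bare [Ar] core; Mg²⁺ is the bare [Ne] core; K²⁺ is already 1 electron into the core.
Usually core removal costs more than valence removal, but here the competition is close: a tightly held n=2 valence electron can cost more to remove than an n=3 core electron, so the actual values have to decide it.
Approximate IE_3 values (kJ/mol): C 4620, Ca 4912, Mg 7733, K 4420.
Putting it together, IE_3: K < C < Ca < Mg.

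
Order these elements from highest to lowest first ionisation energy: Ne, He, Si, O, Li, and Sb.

He is in period 1, group 18; Li is in period 2, group 1; O is in period 2, group 16; Ne is in period 2, group 18; Si is in period 3, group 14; Sb is in period 5, group 15.
Across a period the outer electron is held more tightly (higher IE₁); down a group it sits in a higher shell, more shielded, and comes off more easily.
Here both period and group differ, so the two effects have to be weighed against each other.
Si > Li: the two effects oppose for this pair; the across-period effect wins (786 vs 520 kJ/mol).
Sb > Si: period and group pull opposite ways; the across-period shift dominates (831 vs 786 kJ/mol).
O > Sb: both effects reinforce here, so O is clearly the higher of the two.
Ne > O: Ne lies to the right of O in period 2, so the across-period effect alone puts Ne higher.
He > Ne: they share group 18; the group trend gives He the larger value.
For reference (kJ/mol): He 2372, Li 520, O 1314, Ne 2081, Si 786, Sb 831.
So from highest to lowest: He > Ne > O > Sb > Si > Li.

He, Ne, O, Sb, Si, Li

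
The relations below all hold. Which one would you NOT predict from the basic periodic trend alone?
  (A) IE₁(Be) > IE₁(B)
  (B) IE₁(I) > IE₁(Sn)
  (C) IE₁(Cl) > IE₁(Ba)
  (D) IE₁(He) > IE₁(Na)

The general trend: first ionisation energy increases across a period and decreases down a group.
(A) Be (period 2, group 2) vs B (period 2, group 13): the stated order contradicts the simple trend.
(B) I (period 5, group 17) vs Sn (period 5, group 14): the stated order agrees with the simple trend.
(C) Cl (period 3, group 17) vs Ba (period 6, group 2): the stated order agrees with the simple trend.
(D) He (period 1, group 18) vs Na (period 3, group 1): the stated order agrees with the simple trend.
The exception is (A): removing B's lone 2p electron is easier than breaking Be's filled 2s².

(A)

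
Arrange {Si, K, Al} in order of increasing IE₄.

Consider each +3 ion: Si³⁺ still has 1 valence electron; K³⁺ is already 2 electrons into the core; Al³⁺ is the bare [Ne] core.
Breaking into a closed-shell core is much more expensive than removing a leftover valence electron — K and Al have the largest IE_4 here.
Tabulated IE_4 (kJ/mol): Si 4356, K 5877, Al 11577.
Hence IE_4: Si < K < Al.

Si < K < Al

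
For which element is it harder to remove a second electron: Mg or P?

After 1 electron has been removed, what remains? Mg⁺ still has 1 valence electron; P⁺ still has 4 valence electrons.
All are still removing valence electrons, so compare the +1 ions as you would atoms: IE_2 generally rises across a period (higher Z_eff) and falls down a group (larger shell), subject to the usual subshell exceptions.
Valence configurations: Mg⁺ [Ne]3s¹, P⁺ [Ne]3s²3p².
Tabulated IE_2 (kJ/mol): Mg 1451, P 1907.
Hence IE_2: Mg < P.

P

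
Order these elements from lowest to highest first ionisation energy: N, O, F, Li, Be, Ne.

Li < Be < O < N < F < Ne

Li is in period 2, group 1; Be is in period 2, group 2; N is in period 2, group 15; O is in period 2, group 16; F is in period 2, group 17; Ne is in period 2, group 18.
Across a period the outer electron is held more tightly (higher IE₁); down a group it sits in a higher shell, more shielded, and comes off more easily.
All lie in period 2; the across-period trend (first ionization energy increases left to right) applies, with the exception below.
Note the exception: N has a higher first ionization energy than O, contrary to the simple trend — pairing an electron in O's 2p⁴ costs repulsion energy, so O ionizes more easily than half-filled N (2p³).
For reference (kJ/mol): Li 520, Be 900, N 1402, O 1314, F 1681, Ne 2081.
So from lowest to highest: Li < Be < O < N < F < Ne.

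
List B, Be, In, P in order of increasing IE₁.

In, B, Be, P

Removing the outermost electron gets harder across a period and easier down a group.
Here both period and group differ, so the two effects have to be weighed against each other.
B > In: they share group 13; the group trend gives B the larger value.
Be > B: this pair runs against the simple trend — see the exception note.
P > Be: period and group pull opposite ways; the across-period shift dominates (1012 vs 900 kJ/mol).
Note the exception: Be has a higher first ionization energy than B, contrary to the simple trend — removing B's lone 2p electron is easier than breaking Be's filled 2s².
Approximate values (kJ/mol): Be 900, B 801, P 1012, In 558.
So from lowest to highest: In < B < Be < P.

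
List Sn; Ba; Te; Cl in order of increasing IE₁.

Ba < Sn < Te < Cl

First ionization energy rises across a period (greater Z_eff holds electrons more tightly) and falls down a group (valence electrons are farther from the nucleus).
These span different periods and groups, so the two trends combine.
Sn > Ba: relative to Ba, both the across-period and down-group shifts push Sn's first ionization energy up.
Te > Sn: both are in period 5; the period trend gives Te the larger value.
Cl > Te: relative to Te, both the across-period and down-group shifts push Cl's first ionization energy up.
Tabulated first ionization energy (kJ/mol): Cl 1251, Sn 709, Te 869, Ba 503.
So from lowest to highest: Ba < Sn < Te < Cl.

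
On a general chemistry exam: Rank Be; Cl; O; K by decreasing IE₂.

After 1 electron has been removed, what remains? Be⁺ still has 1 valence electron; Cl⁺ still has 6 valence electrons; O⁺ still has 5 valence electrons; K⁺ is the bare [Ar] core.
Usually core removal costs more than valence removal, but here the competition is close: a tightly held n=2 valence electron can cost more to remove than an n=3 core electron, so the actual values have to decide it.
Valence configurations: Be⁺ [He]2s¹, Cl⁺ [Ne]3s²3p⁴, O⁺ [He]2s²2p³.
Tabulated IE_2 (kJ/mol): Be 1757, Cl 2298, O 3388, K 3052.
So the second ionization energies run Be < Cl < K < O.

O > K > Cl > Be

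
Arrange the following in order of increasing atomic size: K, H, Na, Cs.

H is in period 1, group 1; Na is in period 3, group 1; K is in period 4, group 1; Cs is in period 6, group 1.
Radius decreases left→right (rising Z_eff, same n) and increases top→bottom (higher n).
All are in group 1, so atomic radius increases down the group.
So from smallest to largest: H < Na < K < Cs.

H, Na, K, Cs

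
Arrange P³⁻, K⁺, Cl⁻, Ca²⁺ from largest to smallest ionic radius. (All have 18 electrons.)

P³⁻ > Cl⁻ > K⁺ > Ca²⁺

All of these have 18 electrons, so size is governed by nuclear charge alone: the more protons, the stronger the pull on the same electron cloud, and the smaller the ion.
Nuclear charges: Ca²⁺ (Z=20), K⁺ (Z=19), Cl⁻ (Z=17), P³⁻ (Z=15).
Largest to smallest: P³⁻ > Cl⁻ > K⁺ > Ca²⁺.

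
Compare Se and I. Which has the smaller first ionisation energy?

Se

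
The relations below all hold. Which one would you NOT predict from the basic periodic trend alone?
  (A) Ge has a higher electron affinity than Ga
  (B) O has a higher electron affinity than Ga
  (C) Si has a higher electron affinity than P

The general trend: electron affinity increases across a period and decreases down a group.
(A) Ge (period 4, group 14) vs Ga (period 4, group 13): the stated order agrees with the simple trend.
(B) O (period 2, group 16) vs Ga (period 4, group 13): the stated order agrees with the simple trend.
(C) Si (period 3, group 14) vs P (period 3, group 15): the stated order contradicts the simple trend.
The exception is (C): adding an electron to P's half-filled 3p³ is unfavourable, so Si (3p²) has the more exothermic EA.

(C)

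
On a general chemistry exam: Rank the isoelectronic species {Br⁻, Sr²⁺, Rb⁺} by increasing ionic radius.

Sr²⁺ < Rb⁺ < Br⁻

All of these have 36 electrons, so size is governed by nuclear charge alone: the more protons, the stronger the pull on the same electron cloud, and the smaller the ion.
Nuclear charges: Sr²⁺ (Z=38), Rb⁺ (Z=37), Br⁻ (Z=35).
Smallest to largest: Sr²⁺ < Rb⁺ < Br⁻.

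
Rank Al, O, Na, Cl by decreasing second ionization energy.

Na, O, Cl, Al

Consider each +1 ion: Al⁺ still has 2 valence electrons; O⁺ still has 5 valence electrons; Na⁺ is the bare [Ne] core; Cl⁺ still has 6 valence electrons.
Pulling an electron out of a noble-gas core costs far more than removing a remaining valence electron, so Na sits at the high end of IE_2.
Valence configurations: Al⁺ [Ne]3s², O⁺ [He]2s²2p³, Cl⁺ [Ne]3s²3p⁴.
The numbers (kJ/mol): Al 1817, O 3388, Na 4562, Cl 2298.
Hence IE_2: Al < Cl < O < Na.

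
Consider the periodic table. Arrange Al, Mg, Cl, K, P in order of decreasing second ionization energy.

Consider each +1 ion: Al⁺ still has 2 valence electrons; Mg⁺ still has 1 valence electron; Cl⁺ still has 6 valence electrons; K⁺ is the bare [Ar] core; P⁺ still has 4 valence electrons.
Breaking into a closed-shell core is much more expensive than removing a leftover valence electron — K has the largest IE_2 here.
Valence configurations: Al⁺ [Ne]3s², Mg⁺ [Ne]3s¹, Cl⁺ [Ne]3s²3p⁴, P⁺ [Ne]3s²3p².
Tabulated IE_2 (kJ/mol): Al 1817, Mg 1451, Cl 2298, K 3052, P 1907.
Hence IE_2: Mg < Al < P < Cl < K.

K, Cl, P, Al, Mg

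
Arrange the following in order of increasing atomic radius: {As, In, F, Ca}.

Radius decreases left→right (rising Z_eff, same n) and increases top→bottom (higher n).
These span different periods and groups, so the two trends combine.
As > F: both effects reinforce here, so As is clearly the larger of the two.
In > As: relative to As, both the across-period and down-group shifts push In's atomic radius up.
Ca > In: the two effects oppose for this pair; the across-period effect wins (171 vs 142 pm).
Approximate values (pm): F 64, Ca 171, As 121, In 142.
So from smallest to largest: F < As < In < Ca.

F < As < In < Ca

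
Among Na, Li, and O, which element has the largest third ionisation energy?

Li

The third ionization energy removes an electron from the +2 ion. For each element: Na²⁺ is already 1 electron into the core; Li²⁺ is already 1 electron into the core; O²⁺ still has 4 valence electrons.
Breaking into a closed-shell core is much more expensive than removing a leftover valence electron — Na and Li have the largest IE_3 here.
Tabulated IE_3 (kJ/mol): Na 6910, Li 11815, O 5300.
So the third ionization energies run O < Na < Li.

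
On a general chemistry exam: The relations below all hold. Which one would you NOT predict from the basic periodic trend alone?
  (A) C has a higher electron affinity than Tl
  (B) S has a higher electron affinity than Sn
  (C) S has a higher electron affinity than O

(C)

The general trend: electron affinity increases across a period and decreases down a group.
(A) C (period 2, group 14) vs Tl (period 6, group 13): the stated order agrees with the simple trend.
(B) S (period 3, group 16) vs Sn (period 5, group 14): the stated order agrees with the simple trend.
(C) S (period 3, group 16) vs O (period 2, group 16): the stated order contradicts the simple trend.
The exception is (C): the compact 2p subshell of O repels the added electron more than S's larger 3p does.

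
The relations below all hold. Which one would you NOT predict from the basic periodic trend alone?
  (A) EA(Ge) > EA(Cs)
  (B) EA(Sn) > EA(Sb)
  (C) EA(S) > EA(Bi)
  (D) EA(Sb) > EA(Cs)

(B)

The general trend: electron affinity increases across a period and decreases down a group.
(A) Ge (period 4, group 14) vs Cs (period 6, group 1): the stated order agrees with the simple trend.
(B) Sn (period 5, group 14) vs Sb (period 5, group 15): the stated order contradicts the simple trend.
(C) S (period 3, group 16) vs Bi (period 6, group 15): the stated order agrees with the simple trend.
(D) Sb (period 5, group 15) vs Cs (period 6, group 1): the stated order agrees with the simple trend.
The exception is (B): adding an electron to Sb's half-filled 5p³ is unfavourable, so Sn has the more exothermic EA.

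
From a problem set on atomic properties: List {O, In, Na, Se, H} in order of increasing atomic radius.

H is in period 1, group 1; O is in period 2, group 16; Na is in period 3, group 1; Se is in period 4, group 16; In is in period 5, group 13.
Across a period the added protons contract the valence shell; down a group each new principal shell makes the atom larger.
These span different periods and groups, so the two trends combine.
O > H: the two effects oppose for this pair; the down-group effect wins (63 vs 32 pm).
Se > O: Se sits below O in group 16, so the down-group effect alone puts Se larger.
In > Se: relative to Se, both the across-period and down-group shifts push In's atomic radius up.
Na > In: the two effects oppose for this pair; the across-period effect wins (155 vs 142 pm).
For reference (pm): H 32, O 63, Na 155, Se 116, In 142.
So from smallest to largest: H < O < Se < In < Na.

H < O < Se < In < Na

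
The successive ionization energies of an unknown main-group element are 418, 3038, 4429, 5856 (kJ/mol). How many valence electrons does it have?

1

Look for the largest jump between consecutive ionization energies: IE2/IE1 ≈ 7.3, far larger than any earlier ratio.
That jump marks the point where a core electron is being removed. So the atom has 1 valence electron.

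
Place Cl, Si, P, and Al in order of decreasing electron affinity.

Al is in period 3, group 13; Si is in period 3, group 14; P is in period 3, group 15; Cl is in period 3, group 17.
Electron affinity generally becomes more exothermic across a period toward the halogens and less exothermic down a group.
All lie in period 3; the across-period trend (electron affinity increases left to right) applies, with the exception below.
Note the exception: Si has a higher electron affinity than P, contrary to the simple trend — adding an electron to P's half-filled 3p³ is unfavourable, so Si (3p²) has the more exothermic EA.
For reference (kJ/mol): Al 42, Si 134, P 72, Cl 349.
So from highest to lowest: Cl > Si > P > Al.

Cl, Si, P, Al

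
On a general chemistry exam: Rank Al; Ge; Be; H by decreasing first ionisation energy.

H is in period 1, group 1; Be is in period 2, group 2; Al is in period 3, group 13; Ge is in period 4, group 14.
IE₁ increases left→right with effective nuclear charge and decreases top→bottom as the valence shell moves farther out.
These sit on a diagonal, where the across-period and down-group effects partly cancel.
Ge > Al: period and group pull opposite ways; the across-period shift dominates (762 vs 578 kJ/mol).
Be > Ge: the two effects oppose for this pair; the down-group effect wins (900 vs 762 kJ/mol).
H > Be: period and group pull opposite ways; the down-group shift dominates (1312 vs 900 kJ/mol).
Approximate values (kJ/mol): H 1312, Be 900, Al 578, Ge 762.
So from highest to lowest: H > Be > Ge > Al.

H, Be, Ge, Al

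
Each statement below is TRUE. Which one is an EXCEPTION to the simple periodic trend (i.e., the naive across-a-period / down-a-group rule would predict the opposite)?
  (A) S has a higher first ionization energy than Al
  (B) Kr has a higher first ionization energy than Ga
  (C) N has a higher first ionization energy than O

(C)

The general trend: first ionization energy increases across a period and decreases down a group.
(A) S (period 3, group 16) vs Al (period 3, group 13): the stated order agrees with the simple trend.
(B) Kr (period 4, group 18) vs Ga (period 4, group 13): the stated order agrees with the simple trend.
(C) N (period 2, group 15) vs O (period 2, group 16): the stated order contradicts the simple trend.
The exception is (C): pairing an electron in O's 2p⁴ costs repulsion energy, so O ionizes more easily than half-filled N (2p³).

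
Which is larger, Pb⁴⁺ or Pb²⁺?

Pb²⁺

Both ions have Z = 82 protons, but Pb⁴⁺ has lost more electrons, so its remaining electrons feel a larger effective nuclear charge per electron and are pulled in more tightly.
Higher positive charge → smaller ion, so Pb²⁺ > Pb⁴⁺.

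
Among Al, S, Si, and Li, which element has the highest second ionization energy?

Li

IE_2 is the cost of taking one more electron from the +1 cation: Al⁺ still has 2 valence electrons; S⁺ still has 5 valence electrons; Si⁺ still has 3 valence electrons; Li⁺ is the bare [He] core.
Core electrons are held far more tightly than valence electrons, so Li tops the IE_2 order.
Valence configurations: Al⁺ [Ne]3s², S⁺ [Ne]3s²3p³, Si⁺ [Ne]3s²3p¹.
Si⁺ loses a lone 3p electron whereas Al⁺ must break into a filled 3s² pair, so IE_2(Al) > IE_2(Si) even though Si has the higher nuclear charge.
The numbers (kJ/mol): Al 1817, S 2252, Si 1577, Li 7298.
So the second ionization energies run Si < Al < S < Li.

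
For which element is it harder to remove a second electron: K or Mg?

After 1 electron has been removed, what remains? K⁺ is the bare [Ar] core; Mg⁺ still has 1 valence electron.
Core electrons are held far more tightly than valence electrons, so K tops the IE_2 order.
Approximate IE_2 values (kJ/mol): K 3052, Mg 1451.
Overall IE_2 order: Mg < K.

K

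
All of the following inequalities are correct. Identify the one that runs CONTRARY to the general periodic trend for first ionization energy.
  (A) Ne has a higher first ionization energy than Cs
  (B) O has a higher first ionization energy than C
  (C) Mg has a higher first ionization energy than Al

(C)

The general trend: first ionization energy increases across a period and decreases down a group.
(A) Ne (period 2, group 18) vs Cs (period 6, group 1): the stated order agrees with the simple trend.
(B) O (period 2, group 16) vs C (period 2, group 14): the stated order agrees with the simple trend.
(C) Mg (period 3, group 2) vs Al (period 3, group 13): the stated order contradicts the simple trend.
The exception is (C): Al's single 3p electron is easier to remove than one from Mg's filled 3s².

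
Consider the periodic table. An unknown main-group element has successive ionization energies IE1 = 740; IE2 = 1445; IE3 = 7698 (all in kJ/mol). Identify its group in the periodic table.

Group 2

Look for the largest jump between consecutive ionization energies: IE3/IE2 ≈ 5.3, far larger than any earlier ratio.
That jump marks the point where a core electron is being removed. So the atom has 2 valence electrons.
A main-group element with 2 valence electrons is in group 2.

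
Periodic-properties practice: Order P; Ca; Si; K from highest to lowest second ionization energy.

K > P > Si > Ca

IE_2 is the cost of taking one more electron from the +1 cation: P⁺ still has 4 valence electrons; Ca⁺ still has 1 valence electron; Si⁺ still has 3 valence electrons; K⁺ is the bare [Ar] core.
Core electrons are held far more tightly than valence electrons, so K tops the IE_2 order.
Valence configurations: P⁺ [Ne]3s²3p², Ca⁺ [Ar]4s¹, Si⁺ [Ne]3s²3p¹.
Tabulated IE_2 (kJ/mol): P 1907, Ca 1145, Si 1577, K 3052.
Overall IE_2 order: Ca < Si < P < K.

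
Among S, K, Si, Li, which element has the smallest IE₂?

IE_2 is the cost of taking one more electron from the +1 cation: S⁺ still has 5 valence electrons; K⁺ is the bare [Ar] core; Si⁺ still has 3 valence electrons; Li⁺ is the bare [He] core.
Core electrons are held far more tightly than valence electrons, so K and Li top the IE_2 order.
Valence configurations: S⁺ [Ne]3s²3p³, Si⁺ [Ne]3s²3p¹.
Tabulated IE_2 (kJ/mol): S 2252, K 3052, Si 1577, Li 7298.
Putting it together, IE_2: Si < S < K < Li.

Si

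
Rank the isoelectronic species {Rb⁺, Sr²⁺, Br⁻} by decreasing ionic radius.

Br⁻ > Rb⁺ > Sr²⁺

All of these have 36 electrons, so size is governed by nuclear charge alone: the more protons, the stronger the pull on the same electron cloud, and the smaller the ion.
Nuclear charges: Sr²⁺ (Z=38), Rb⁺ (Z=37), Br⁻ (Z=35).
Largest to smallest: Br⁻ > Rb⁺ > Sr²⁺.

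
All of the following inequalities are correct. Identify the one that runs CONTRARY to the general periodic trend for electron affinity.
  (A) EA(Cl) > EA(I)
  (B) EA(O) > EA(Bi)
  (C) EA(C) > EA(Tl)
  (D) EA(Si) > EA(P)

(D)

The general trend: electron affinity increases across a period and decreases down a group.
(A) Cl (period 3, group 17) vs I (period 5, group 17): the stated order agrees with the simple trend.
(B) O (period 2, group 16) vs Bi (period 6, group 15): the stated order agrees with the simple trend.
(C) C (period 2, group 14) vs Tl (period 6, group 13): the stated order agrees with the simple trend.
(D) Si (period 3, group 14) vs P (period 3, group 15): the stated order contradicts the simple trend.
The exception is (D): adding an electron to P's half-filled 3p³ is unfavourable, so Si (3p²) has the more exothermic EA.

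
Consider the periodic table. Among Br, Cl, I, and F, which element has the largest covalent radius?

I

F is in period 2, group 17; Cl is in period 3, group 17; Br is in period 4, group 17; I is in period 5, group 17.
Moving right in a period, electrons are added to the same shell under a stronger nuclear pull, so atoms get smaller; moving down, a new shell is opened and atoms get larger.
All are in group 17, so atomic radius increases down the group.
The largest covalent radius among these belongs to I.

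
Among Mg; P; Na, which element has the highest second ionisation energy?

Na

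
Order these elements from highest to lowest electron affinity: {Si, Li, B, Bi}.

Adding an electron releases more energy for atoms nearer the top right (short of the noble gases).
These span different periods and groups, so the two trends combine.
Li > B: this pair runs against the simple trend — see the exception note.
Bi > Li: the two effects oppose for this pair; the across-period effect wins (91 vs 60 kJ/mol).
Si > Bi: the two effects oppose for this pair; the down-group effect wins (134 vs 91 kJ/mol).
Note the exception: Li has a higher electron affinity than B, contrary to the simple trend — B's ns²np¹ configuration gives only a small electron affinity — the sparsely filled np subshell binds an added electron weakly.
Tabulated electron affinity (kJ/mol): Li 60, B 27, Si 134, Bi 91.
So from highest to lowest: Si > Bi > Li > B.

Si, Bi, Li, B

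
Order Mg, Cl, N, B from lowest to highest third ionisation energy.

B, Cl, N, Mg

The third ionization energy removes an electron from the +2 ion. For each element: Mg²⁺ is the bare [Ne] core; Cl²⁺ still has 5 valence electrons; N²⁺ still has 3 valence electrons; B²⁺ still has 1 valence electron.
Core electrons are held far more tightly than valence electrons, so Mg tops the IE_3 order.
Valence configurations: Cl²⁺ [Ne]3s²3p³, N²⁺ [He]2s²2p¹, B²⁺ [He]2s¹.
Approximate IE_3 values (kJ/mol): Mg 7733, Cl 3822, N 4578, B 3660.
Overall IE_3 order: B < Cl < N < Mg.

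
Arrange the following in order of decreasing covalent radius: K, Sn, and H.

Across a period the added protons contract the valence shell; down a group each new principal shell makes the atom larger.
Neither a single period nor a single group — weigh both effects.
Sn > H: period and group pull opposite ways; the down-group shift dominates (140 vs 32 pm).
K > Sn: period and group pull opposite ways; the across-period shift dominates (196 vs 140 pm).
Approximate values (pm): H 32, K 196, Sn 140.
So from largest to smallest: K > Sn > H.

K > Sn > H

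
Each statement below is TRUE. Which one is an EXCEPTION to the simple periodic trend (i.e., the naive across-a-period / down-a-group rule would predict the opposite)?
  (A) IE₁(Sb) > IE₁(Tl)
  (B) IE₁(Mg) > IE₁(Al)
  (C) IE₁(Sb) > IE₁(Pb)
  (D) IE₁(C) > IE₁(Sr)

(B)

The general trend: first ionization energy increases across a period and decreases down a group.
(A) Sb (period 5, group 15) vs Tl (period 6, group 13): the stated order agrees with the simple trend.
(B) Mg (period 3, group 2) vs Al (period 3, group 13): the stated order contradicts the simple trend.
(C) Sb (period 5, group 15) vs Pb (period 6, group 14): the stated order agrees with the simple trend.
(D) C (period 2, group 14) vs Sr (period 5, group 2): the stated order agrees with the simple trend.
The exception is (B): Al's single 3p electron is easier to remove than one from Mg's filled 3s².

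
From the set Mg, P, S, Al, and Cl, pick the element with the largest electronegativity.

Cl

Electronegativity increases across a period and decreases down a group, tracking effective nuclear charge and atomic size.
All lie in period 3, so electronegativity increases left to right.
The largest electronegativity among these belongs to Cl.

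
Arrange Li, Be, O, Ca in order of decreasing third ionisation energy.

Be > Li > O > Ca

Consider each +2 ion: Li²⁺ is already 1 electron into the core; Be²⁺ is the bare [He] core; O²⁺ still has 4 valence electrons; Ca²⁺ is the bare [Ar] core.
Usually core removal costs more than valence removal, but here the competition is close: a tightly held n=2 valence electron can cost more to remove than an n=3 core electron, so the actual values have to decide it.
The numbers (kJ/mol): Li 11815, Be 14849, O 5300, Ca 4912.
So the third ionization energies run Ca < O < Li < Be.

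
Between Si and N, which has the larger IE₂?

Consider each +1 ion: Si⁺ still has 3 valence electrons; N⁺ still has 4 valence electrons.
All are still removing valence electrons, so compare the +1 ions as you would atoms: IE_2 generally rises across a period (higher Z_eff) and falls down a group (larger shell), subject to the usual subshell exceptions.
Valence configurations: Si⁺ [Ne]3s²3p¹, N⁺ [He]2s²2p².
Tabulated IE_2 (kJ/mol): Si 1577, N 2856.
Putting it together, IE_2: Si < N.

N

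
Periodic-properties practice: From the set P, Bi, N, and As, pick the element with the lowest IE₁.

Bi

First ionization energy rises across a period (greater Z_eff holds electrons more tightly) and falls down a group (valence electrons are farther from the nucleus).
All are in group 15, so first ionization energy increases up the group.
The lowest IE₁ among these belongs to Bi.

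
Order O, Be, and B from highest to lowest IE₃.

Be > O > B

IE_3 is the cost of taking one more electron from the +2 cation: O²⁺ still has 4 valence electrons; Be²⁺ is the bare [He] core; B²⁺ still has 1 valence electron.
Breaking into a closed-shell core is much more expensive than removing a leftover valence electron — Be has the largest IE_3 here.
Valence configurations: O²⁺ [He]2s²2p², B²⁺ [He]2s¹.
The numbers (kJ/mol): O 5300, Be 14849, B 3660.
So the third ionization energies run B < O < Be.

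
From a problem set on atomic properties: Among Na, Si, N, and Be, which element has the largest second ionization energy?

Na

After 1 electron has been removed, what remains? Na⁺ is the bare [Ne] core; Si⁺ still has 3 valence electrons; N⁺ still has 4 valence electrons; Be⁺ still has 1 valence electron.
Pulling an electron out of a noble-gas core costs far more than removing a remaining valence electron, so Na sits at the high end of IE_2.
Valence configurations: Si⁺ [Ne]3s²3p¹, N⁺ [He]2s²2p², Be⁺ [He]2s¹.
Approximate IE_2 values (kJ/mol): Na 4562, Si 1577, N 2856, Be 1757.
Hence IE_2: Si < Be < N < Na.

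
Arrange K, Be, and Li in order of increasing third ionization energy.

IE_3 is the cost of taking one more electron from the +2 cation: K²⁺ is already 1 electron into the core; Be²⁺ is the bare [He] core; Li²⁺ is already 1 electron into the core.
All of these are removing an electron from a noble-gas core or deeper; the smaller core (lower principal quantum number) is held far more tightly, and within a period the higher nuclear charge binds the same core more tightly.
The numbers (kJ/mol): K 4420, Be 14849, Li 11815.
Putting it together, IE_3: K < Li < Be.

K, Li, Be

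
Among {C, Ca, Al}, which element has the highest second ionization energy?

C

Consider each +1 ion: C⁺ still has 3 valence electrons; Ca⁺ still has 1 valence electron; Al⁺ still has 2 valence electrons.
All are still removing valence electrons, so compare the +1 ions as you would atoms: IE_2 generally rises across a period (higher Z_eff) and falls down a group (larger shell), subject to the usual subshell exceptions.
Valence configurations: C⁺ [He]2s²2p¹, Ca⁺ [Ar]4s¹, Al⁺ [Ne]3s².
Approximate IE_2 values (kJ/mol): C 2353, Ca 1145, Al 1817.
Overall IE_2 order: Ca < Al < C.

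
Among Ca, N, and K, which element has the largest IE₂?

K

The second ionization energy removes an electron from the +1 ion. For each element: Ca⁺ still has 1 valence electron; N⁺ still has 4 valence electrons; K⁺ is the bare [Ar] core.
Pulling an electron out of a noble-gas core costs far more than removing a remaining valence electron, so K sits at the high end of IE_2.
Valence configurations: Ca⁺ [Ar]4s¹, N⁺ [He]2s²2p².
Approximate IE_2 values (kJ/mol): Ca 1145, N 2856, K 3052.
Overall IE_2 order: Ca < N < K.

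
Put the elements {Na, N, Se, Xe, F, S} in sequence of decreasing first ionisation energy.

F > N > Xe > S > Se > Na

N is in period 2, group 15; F is in period 2, group 17; Na is in period 3, group 1; S is in period 3, group 16; Se is in period 4, group 16; Xe is in period 5, group 18.
First ionization energy rises across a period (greater Z_eff holds electrons more tightly) and falls down a group (valence electrons are farther from the nucleus).
Neither a single period nor a single group — weigh both effects.
Se > Na: the two effects oppose for this pair; the across-period effect wins (941 vs 496 kJ/mol).
S > Se: S sits above Se in group 16, so the down-group effect alone puts S higher.
Xe > S: the two effects oppose for this pair; the across-period effect wins (1170 vs 1000 kJ/mol).
N > Xe: period and group pull opposite ways; the down-group shift dominates (1402 vs 1170 kJ/mol).
F > N: both are in period 2; the period trend gives F the larger value.
Approximate values (kJ/mol): N 1402, F 1681, Na 496, S 1000, Se 941, Xe 1170.
So from highest to lowest: F > N > Xe > S > Se > Na.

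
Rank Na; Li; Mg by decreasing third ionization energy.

Li > Mg > Na

After 2 electrons have been removed, what remains? Na²⁺ is already 1 electron into the core; Li²⁺ is already 1 electron into the core; Mg²⁺ is the bare [Ne] core.
All of these are removing an electron from a noble-gas core or deeper; the smaller core (lower principal quantum number) is held far more tightly, and within a period the higher nuclear charge binds the same core more tightly.
Approximate IE_3 values (kJ/mol): Na 6910, Li 11815, Mg 7733.
Hence IE_3: Na < Mg < Li.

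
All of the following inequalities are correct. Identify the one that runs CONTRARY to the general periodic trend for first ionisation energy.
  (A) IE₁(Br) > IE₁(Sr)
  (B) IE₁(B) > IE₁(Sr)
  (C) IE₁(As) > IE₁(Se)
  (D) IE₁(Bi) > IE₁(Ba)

(C)

The general trend: first ionisation energy increases across a period and decreases down a group.
(A) Br (period 4, group 17) vs Sr (period 5, group 2): the stated order agrees with the simple trend.
(B) B (period 2, group 13) vs Sr (period 5, group 2): the stated order agrees with the simple trend.
(C) As (period 4, group 15) vs Se (period 4, group 16): the stated order contradicts the simple trend.
(D) Bi (period 6, group 15) vs Ba (period 6, group 2): the stated order agrees with the simple trend.
The exception is (C): Se (4p⁴) ionizes more easily than half-filled As (4p³).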